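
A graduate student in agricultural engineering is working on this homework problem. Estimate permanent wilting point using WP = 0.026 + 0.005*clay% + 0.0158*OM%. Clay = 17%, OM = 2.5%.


WP = 0.026 + 0.005*17 + 0.0158*2.5
   = 0.026 + 0.0850 + 0.0395
   = 0.1505


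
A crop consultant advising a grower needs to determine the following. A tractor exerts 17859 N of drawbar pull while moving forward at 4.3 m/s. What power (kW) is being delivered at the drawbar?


P = F * v / 1000
  = 17859 * 4.3 / 1000
  = 76793.70 / 1000
  = 76.79 kW


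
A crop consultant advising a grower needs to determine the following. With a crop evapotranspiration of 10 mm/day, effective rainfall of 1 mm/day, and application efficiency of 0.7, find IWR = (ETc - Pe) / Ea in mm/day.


IWR = (ETc - Pe) / Ea
    = (10 - 1) / 0.7
    = 9 / 0.7
    = 12.86 mm/day


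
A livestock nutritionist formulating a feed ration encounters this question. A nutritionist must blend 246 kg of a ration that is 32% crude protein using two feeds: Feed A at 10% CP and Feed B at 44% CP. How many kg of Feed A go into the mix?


parts_A = CP_b - target = 44 - 32 = 12
parts_B = target - CP_a = 32 - 10 = 22
total_parts = 12 + 22 = 34
Feed A = 246 * 12 / 34 = 86.82 kg
Feed B = 246 * 22 / 34 = 159.18 kg

86.82 kg


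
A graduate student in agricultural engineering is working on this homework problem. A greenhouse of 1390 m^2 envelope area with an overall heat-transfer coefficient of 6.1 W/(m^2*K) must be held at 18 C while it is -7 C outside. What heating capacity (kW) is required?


dT = 18 - (-7) = 25 K
Q = U * A * dT
  = 6.1 * 1390 * 25
  = 211975 W = 211.98 kW


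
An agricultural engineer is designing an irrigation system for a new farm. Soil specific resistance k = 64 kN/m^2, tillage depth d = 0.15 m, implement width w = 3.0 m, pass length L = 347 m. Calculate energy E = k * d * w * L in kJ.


E = k * d * w * L
  = 64 * 0.15 * 3.0 * 347
  = 9993.60 kJ


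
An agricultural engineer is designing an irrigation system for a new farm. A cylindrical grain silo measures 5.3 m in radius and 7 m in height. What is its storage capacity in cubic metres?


V = pi * r^2 * h
  = pi * 5.3^2 * 7
  = pi * 28.09 * 7
  = 617.73 m^3


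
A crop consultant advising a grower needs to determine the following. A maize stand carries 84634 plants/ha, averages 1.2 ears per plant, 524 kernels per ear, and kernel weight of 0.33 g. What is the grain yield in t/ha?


Y = density * ears * kernels * kw
  = 84634 * 1.2 * 524 * 0.33 g/ha
  = 17561893.54 g/ha
  = 17561.89 kg/ha = 17.56 t/ha


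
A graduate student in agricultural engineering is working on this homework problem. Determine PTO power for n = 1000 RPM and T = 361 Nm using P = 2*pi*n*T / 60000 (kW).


P = 2*pi*n*T / 60000
  = 2*pi * 1000 * 361 / 60000
  = 2268229.90 / 60000
  = 37.80 kW


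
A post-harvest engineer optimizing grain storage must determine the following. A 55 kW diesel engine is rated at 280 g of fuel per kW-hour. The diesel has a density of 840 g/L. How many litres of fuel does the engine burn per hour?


FC = P * BSFC / rho_fuel
   = 55 * 280 / 840
   = 15400 / 840
   = 18.33 L/h


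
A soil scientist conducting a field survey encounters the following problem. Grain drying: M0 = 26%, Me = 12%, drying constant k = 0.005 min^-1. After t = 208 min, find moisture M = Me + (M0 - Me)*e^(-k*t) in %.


M = Me + (M0 - Me) * e^(-k*t)
  = 12 + (26 - 12) * e^(-0.005*208)
  = 12 + 14 * e^(-1.040)
  = 12 + 14 * 0.35345
  = 12 + 4.9484
  = 16.95%


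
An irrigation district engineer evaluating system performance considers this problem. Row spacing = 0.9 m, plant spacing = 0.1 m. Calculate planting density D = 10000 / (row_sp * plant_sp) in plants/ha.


D = 10000 / (row_sp * plant_sp)
  = 10000 / (0.9 * 0.1)
  = 10000 / 0.0900
  = 111111.11 plants/ha


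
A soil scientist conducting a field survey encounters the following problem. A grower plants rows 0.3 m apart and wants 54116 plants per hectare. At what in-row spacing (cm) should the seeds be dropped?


spacing = 10000 / (row_sp * density)
        = 10000 / (0.3 * 54116)
        = 10000 / 16234.80
        = 0.61596 m = 61.60 cm


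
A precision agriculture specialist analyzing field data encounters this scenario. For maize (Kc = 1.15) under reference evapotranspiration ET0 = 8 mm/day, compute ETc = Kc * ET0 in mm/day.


ETc = Kc * ET0
    = 1.15 * 8
    = 9.20 mm/day


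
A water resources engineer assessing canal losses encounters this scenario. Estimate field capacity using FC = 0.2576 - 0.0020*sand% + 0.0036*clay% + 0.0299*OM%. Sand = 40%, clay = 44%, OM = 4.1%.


FC = 0.2576 - 0.0020*40 + 0.0036*44 + 0.0299*4.1
   = 0.2576 - 0.0800 + 0.1584 + 0.1226
   = 0.4586


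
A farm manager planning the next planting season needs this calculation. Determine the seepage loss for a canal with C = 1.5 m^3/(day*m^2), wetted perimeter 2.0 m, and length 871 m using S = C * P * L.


S = C * P * L
  = 1.5 * 2.0 * 871
  = 2613 m^3/day


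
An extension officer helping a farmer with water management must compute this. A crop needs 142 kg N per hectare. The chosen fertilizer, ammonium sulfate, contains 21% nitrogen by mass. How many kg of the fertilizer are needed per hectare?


Rate = N_required / (N_content / 100)
     = 142 / (21 / 100)
     = 142 / 0.21
     = 676.19 kg/ha


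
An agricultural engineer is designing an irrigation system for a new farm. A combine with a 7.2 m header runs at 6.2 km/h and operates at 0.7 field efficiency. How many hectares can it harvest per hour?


C = w * v * eta_f / 10
  = 7.2 * 6.2 * 0.7 / 10
  = 31.25 / 10
  = 3.12 ha/h


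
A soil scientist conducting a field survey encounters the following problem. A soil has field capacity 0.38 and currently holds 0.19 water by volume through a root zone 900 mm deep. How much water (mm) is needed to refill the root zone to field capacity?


SMD = (FC - theta) * D
    = (0.38 - 0.19) * 900
    = 0.190 * 900
    = 171 mm


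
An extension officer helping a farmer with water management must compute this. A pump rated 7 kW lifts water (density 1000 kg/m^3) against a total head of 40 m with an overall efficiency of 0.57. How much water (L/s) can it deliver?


Q = (P * 1000 * eta) / (rho * g * H)
  = (7 * 1000 * 0.57) / (1000 * 9.81 * 40)
  = 3990 / 392400
  = 0.01017 m^3/s = 10.17 L/s


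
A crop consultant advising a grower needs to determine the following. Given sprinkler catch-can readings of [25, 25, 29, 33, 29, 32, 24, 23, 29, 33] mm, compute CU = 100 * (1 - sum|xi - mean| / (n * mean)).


xbar = 282 / 10 = 28.200
sum|xi - xbar| = 31.600
CU = 100 * (1 - 31.600 / (10 * 28.200))
   = 100 * (1 - 0.1121)
   = 88.79%


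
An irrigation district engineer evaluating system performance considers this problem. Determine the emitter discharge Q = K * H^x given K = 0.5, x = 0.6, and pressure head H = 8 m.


Q = K * H^x
  = 0.5 * 8^0.6
  = 0.5 * 3.4822
  = 1.74 L/h


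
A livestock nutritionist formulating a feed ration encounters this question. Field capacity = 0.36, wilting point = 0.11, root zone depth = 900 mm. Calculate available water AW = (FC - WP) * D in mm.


AW = (FC - WP) * D
   = (0.36 - 0.11) * 900
   = 0.25 * 900
   = 225 mm


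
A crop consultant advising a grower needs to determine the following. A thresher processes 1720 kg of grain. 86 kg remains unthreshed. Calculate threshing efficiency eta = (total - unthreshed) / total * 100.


eta = (total - unthreshed) / total * 100
    = (1720 - 86) / 1720 * 100
    = 1634 / 1720 * 100
    = 95%


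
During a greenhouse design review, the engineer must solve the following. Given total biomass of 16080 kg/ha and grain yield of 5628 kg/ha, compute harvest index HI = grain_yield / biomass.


HI = grain_yield / biomass
   = 5628 / 16080
   = 0.35


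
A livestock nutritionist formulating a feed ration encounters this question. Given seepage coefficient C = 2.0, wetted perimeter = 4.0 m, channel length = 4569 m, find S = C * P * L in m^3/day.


S = C * P * L
  = 2.0 * 4.0 * 4569
  = 36552 m^3/day


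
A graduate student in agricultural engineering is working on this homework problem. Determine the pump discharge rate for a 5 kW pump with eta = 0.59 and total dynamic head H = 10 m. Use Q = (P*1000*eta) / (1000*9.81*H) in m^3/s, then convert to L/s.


Q = (P * 1000 * eta) / (rho * g * H)
  = (5 * 1000 * 0.59) / (1000 * 9.81 * 10)
  = 2950 / 98100
  = 0.03007 m^3/s = 30.07 L/s


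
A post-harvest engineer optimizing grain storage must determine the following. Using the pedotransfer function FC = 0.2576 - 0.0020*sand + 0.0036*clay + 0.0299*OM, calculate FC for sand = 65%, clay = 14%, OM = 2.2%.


FC = 0.2576 - 0.0020*65 + 0.0036*14 + 0.0299*2.2
   = 0.2576 - 0.1300 + 0.0504 + 0.0658
   = 0.2438


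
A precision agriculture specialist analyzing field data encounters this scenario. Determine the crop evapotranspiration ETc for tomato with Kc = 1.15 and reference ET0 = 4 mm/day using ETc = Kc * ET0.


ETc = Kc * ET0
    = 1.15 * 4
    = 4.60 mm/day


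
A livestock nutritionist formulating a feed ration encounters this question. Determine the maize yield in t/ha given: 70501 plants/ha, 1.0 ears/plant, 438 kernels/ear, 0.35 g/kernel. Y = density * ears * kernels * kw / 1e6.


Y = density * ears * kernels * kw
  = 70501 * 1.0 * 438 * 0.35 g/ha
  = 10807803.30 g/ha
  = 10807.80 kg/ha = 10.81 t/ha


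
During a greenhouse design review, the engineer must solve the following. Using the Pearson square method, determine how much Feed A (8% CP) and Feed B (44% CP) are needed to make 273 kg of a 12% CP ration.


parts_A = CP_b - target = 44 - 12 = 32
parts_B = target - CP_a = 12 - 8 = 4
total_parts = 32 + 4 = 36
Feed A = 273 * 32 / 36 = 242.67 kg
Feed B = 273 * 4 / 36 = 30.33 kg

242.67 kg


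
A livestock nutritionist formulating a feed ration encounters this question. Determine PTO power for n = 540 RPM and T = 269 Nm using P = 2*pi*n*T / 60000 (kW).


P = 2*pi*n*T / 60000
  = 2*pi * 540 * 269 / 60000
  = 912695.50 / 60000
  = 15.21 kW


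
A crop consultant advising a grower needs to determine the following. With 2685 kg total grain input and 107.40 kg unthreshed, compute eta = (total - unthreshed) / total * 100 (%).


eta = (total - unthreshed) / total * 100
    = (2685 - 107.40) / 2685 * 100
    = 2577.60 / 2685 * 100
    = 96%


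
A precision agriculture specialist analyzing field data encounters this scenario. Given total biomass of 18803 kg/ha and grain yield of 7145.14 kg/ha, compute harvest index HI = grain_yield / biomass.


HI = grain_yield / biomass
   = 7145.14 / 18803
   = 0.38


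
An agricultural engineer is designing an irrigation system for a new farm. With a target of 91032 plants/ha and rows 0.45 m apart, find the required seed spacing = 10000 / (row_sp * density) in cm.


spacing = 10000 / (row_sp * density)
        = 10000 / (0.45 * 91032)
        = 10000 / 40964.40
        = 0.24411 m = 24.41 cm


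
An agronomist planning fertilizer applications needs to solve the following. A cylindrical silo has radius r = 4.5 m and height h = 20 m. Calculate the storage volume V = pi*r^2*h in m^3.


V = pi * r^2 * h
  = pi * 4.5^2 * 20
  = pi * 20.25 * 20
  = 1272.35 m^3


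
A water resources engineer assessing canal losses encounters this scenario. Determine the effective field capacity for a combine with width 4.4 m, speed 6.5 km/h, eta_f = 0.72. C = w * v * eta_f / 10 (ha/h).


C = w * v * eta_f / 10
  = 4.4 * 6.5 * 0.72 / 10
  = 20.59 / 10
  = 2.06 ha/h


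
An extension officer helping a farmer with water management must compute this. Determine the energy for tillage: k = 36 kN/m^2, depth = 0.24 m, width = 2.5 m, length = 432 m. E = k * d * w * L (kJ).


E = k * d * w * L
  = 36 * 0.24 * 2.5 * 432
  = 9331.20 kJ


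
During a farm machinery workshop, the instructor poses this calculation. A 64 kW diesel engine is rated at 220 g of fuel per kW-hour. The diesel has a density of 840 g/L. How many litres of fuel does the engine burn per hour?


FC = P * BSFC / rho_fuel
   = 64 * 220 / 840
   = 14080 / 840
   = 16.76 L/h


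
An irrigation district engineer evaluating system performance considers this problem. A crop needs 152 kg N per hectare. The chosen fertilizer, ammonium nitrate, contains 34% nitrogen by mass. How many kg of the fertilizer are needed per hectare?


Rate = N_required / (N_content / 100)
     = 152 / (34 / 100)
     = 152 / 0.34
     = 447.06 kg/ha


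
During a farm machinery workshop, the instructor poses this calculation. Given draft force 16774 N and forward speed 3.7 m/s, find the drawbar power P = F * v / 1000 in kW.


P = F * v / 1000
  = 16774 * 3.7 / 1000
  = 62063.80 / 1000
  = 62.06 kW


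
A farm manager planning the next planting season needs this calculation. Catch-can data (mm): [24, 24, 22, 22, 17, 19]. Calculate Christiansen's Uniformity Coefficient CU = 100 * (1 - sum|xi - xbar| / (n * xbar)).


xbar = 128 / 6 = 21.333
sum|xi - xbar| = 13.333
CU = 100 * (1 - 13.333 / (6 * 21.333))
   = 100 * (1 - 0.1042)
   = 89.58%


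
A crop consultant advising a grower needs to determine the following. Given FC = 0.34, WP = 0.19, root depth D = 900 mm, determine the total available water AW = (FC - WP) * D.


AW = (FC - WP) * D
   = (0.34 - 0.19) * 900
   = 0.15 * 900
   = 135 mm


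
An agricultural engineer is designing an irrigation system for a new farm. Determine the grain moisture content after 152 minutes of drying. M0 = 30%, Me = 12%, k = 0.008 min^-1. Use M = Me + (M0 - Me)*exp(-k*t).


M = Me + (M0 - Me) * e^(-k*t)
  = 12 + (30 - 12) * e^(-0.008*152)
  = 12 + 18 * e^(-1.216)
  = 12 + 18 * 0.29641
  = 12 + 5.3354
  = 17.34%


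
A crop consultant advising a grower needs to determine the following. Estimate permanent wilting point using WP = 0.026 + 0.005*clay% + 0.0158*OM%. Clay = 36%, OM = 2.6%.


WP = 0.026 + 0.005*36 + 0.0158*2.6
   = 0.026 + 0.1800 + 0.0411
   = 0.2471


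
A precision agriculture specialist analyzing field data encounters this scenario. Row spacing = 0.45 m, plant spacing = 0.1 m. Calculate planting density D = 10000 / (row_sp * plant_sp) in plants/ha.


D = 10000 / (row_sp * plant_sp)
  = 10000 / (0.45 * 0.1)
  = 10000 / 0.0450
  = 222222.22 plants/ha


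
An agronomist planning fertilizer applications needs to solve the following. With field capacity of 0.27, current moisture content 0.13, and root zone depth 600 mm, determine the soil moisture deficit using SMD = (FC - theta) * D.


SMD = (FC - theta) * D
    = (0.27 - 0.13) * 600
    = 0.140 * 600
    = 84 mm


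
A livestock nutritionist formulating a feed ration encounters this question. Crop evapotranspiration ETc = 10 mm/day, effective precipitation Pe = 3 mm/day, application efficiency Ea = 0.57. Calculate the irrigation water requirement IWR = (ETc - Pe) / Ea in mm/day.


IWR = (ETc - Pe) / Ea
    = (10 - 3) / 0.57
    = 7 / 0.57
    = 12.28 mm/day


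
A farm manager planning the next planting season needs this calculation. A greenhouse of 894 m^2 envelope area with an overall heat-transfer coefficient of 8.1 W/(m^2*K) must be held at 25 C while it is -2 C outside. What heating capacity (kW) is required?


dT = 25 - (-2) = 27 K
Q = U * A * dT
  = 8.1 * 894 * 27
  = 195517.80 W = 195.52 kW


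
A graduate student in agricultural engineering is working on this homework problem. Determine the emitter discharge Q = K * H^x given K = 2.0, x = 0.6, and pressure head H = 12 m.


Q = K * H^x
  = 2.0 * 12^0.6
  = 2.0 * 4.4413
  = 8.88 L/h


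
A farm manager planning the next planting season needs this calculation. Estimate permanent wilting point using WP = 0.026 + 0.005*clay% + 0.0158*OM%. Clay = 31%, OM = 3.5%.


WP = 0.026 + 0.005*31 + 0.0158*3.5
   = 0.026 + 0.1550 + 0.0553
   = 0.2363


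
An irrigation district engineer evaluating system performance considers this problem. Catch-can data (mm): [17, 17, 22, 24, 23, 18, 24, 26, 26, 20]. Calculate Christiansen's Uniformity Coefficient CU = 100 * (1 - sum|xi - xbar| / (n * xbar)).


xbar = 217 / 10 = 21.700
sum|xi - xbar| = 29.600
CU = 100 * (1 - 29.600 / (10 * 21.700))
   = 100 * (1 - 0.1364)
   = 86.36%


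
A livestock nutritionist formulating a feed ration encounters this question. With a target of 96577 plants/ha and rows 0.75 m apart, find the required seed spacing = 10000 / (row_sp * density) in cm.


spacing = 10000 / (row_sp * density)
        = 10000 / (0.75 * 96577)
        = 10000 / 72432.75
        = 0.13806 m = 13.81 cm


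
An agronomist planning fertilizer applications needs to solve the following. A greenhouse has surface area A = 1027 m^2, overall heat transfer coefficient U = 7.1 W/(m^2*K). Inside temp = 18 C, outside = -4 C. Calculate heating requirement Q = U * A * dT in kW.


dT = 18 - (-4) = 22 K
Q = U * A * dT
  = 7.1 * 1027 * 22
  = 160417.40 W = 160.42 kW


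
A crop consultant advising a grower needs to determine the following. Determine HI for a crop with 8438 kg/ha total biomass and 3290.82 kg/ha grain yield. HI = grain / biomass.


HI = grain_yield / biomass
   = 3290.82 / 8438
   = 0.39


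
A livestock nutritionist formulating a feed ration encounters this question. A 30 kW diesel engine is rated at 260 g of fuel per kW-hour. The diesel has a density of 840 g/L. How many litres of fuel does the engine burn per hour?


FC = P * BSFC / rho_fuel
   = 30 * 260 / 840
   = 7800 / 840
   = 9.29 L/h


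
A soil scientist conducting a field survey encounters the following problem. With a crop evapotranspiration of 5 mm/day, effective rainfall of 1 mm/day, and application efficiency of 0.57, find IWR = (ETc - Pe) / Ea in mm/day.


IWR = (ETc - Pe) / Ea
    = (5 - 1) / 0.57
    = 4 / 0.57
    = 7.02 mm/day


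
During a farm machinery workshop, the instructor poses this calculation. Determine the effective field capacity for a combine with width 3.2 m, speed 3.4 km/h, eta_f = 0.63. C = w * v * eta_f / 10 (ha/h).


C = w * v * eta_f / 10
  = 3.2 * 3.4 * 0.63 / 10
  = 6.85 / 10
  = 0.69 ha/h


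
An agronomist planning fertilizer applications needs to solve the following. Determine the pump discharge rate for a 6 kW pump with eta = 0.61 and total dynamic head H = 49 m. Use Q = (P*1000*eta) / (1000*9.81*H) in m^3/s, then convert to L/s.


Q = (P * 1000 * eta) / (rho * g * H)
  = (6 * 1000 * 0.61) / (1000 * 9.81 * 49)
  = 3660 / 480690
  = 0.00761 m^3/s = 7.61 L/s


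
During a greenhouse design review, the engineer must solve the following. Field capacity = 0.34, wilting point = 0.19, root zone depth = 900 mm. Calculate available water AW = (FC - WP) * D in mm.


AW = (FC - WP) * D
   = (0.34 - 0.19) * 900
   = 0.15 * 900
   = 135 mm


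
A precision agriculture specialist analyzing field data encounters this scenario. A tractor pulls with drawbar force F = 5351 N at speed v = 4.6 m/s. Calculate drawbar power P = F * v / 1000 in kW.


P = F * v / 1000
  = 5351 * 4.6 / 1000
  = 24614.60 / 1000
  = 24.61 kW


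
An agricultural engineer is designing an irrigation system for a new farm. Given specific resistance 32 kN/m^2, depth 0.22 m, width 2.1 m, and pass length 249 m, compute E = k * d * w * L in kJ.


E = k * d * w * L
  = 32 * 0.22 * 2.1 * 249
  = 3681.22 kJ


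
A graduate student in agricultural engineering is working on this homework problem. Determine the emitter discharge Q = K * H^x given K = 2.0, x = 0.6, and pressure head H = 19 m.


Q = K * H^x
  = 2.0 * 19^0.6
  = 2.0 * 5.8513
  = 11.70 L/h


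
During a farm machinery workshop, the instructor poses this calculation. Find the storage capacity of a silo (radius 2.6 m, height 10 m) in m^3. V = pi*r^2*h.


V = pi * r^2 * h
  = pi * 2.6^2 * 10
  = pi * 6.76 * 10
  = 212.37 m^3


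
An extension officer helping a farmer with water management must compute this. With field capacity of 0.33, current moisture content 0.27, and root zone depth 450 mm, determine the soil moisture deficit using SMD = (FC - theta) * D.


SMD = (FC - theta) * D
    = (0.33 - 0.27) * 450
    = 0.060 * 450
    = 27 mm


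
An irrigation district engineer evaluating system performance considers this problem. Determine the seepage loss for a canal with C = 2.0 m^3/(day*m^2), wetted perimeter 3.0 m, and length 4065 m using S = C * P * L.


S = C * P * L
  = 2.0 * 3.0 * 4065
  = 24390 m^3/day


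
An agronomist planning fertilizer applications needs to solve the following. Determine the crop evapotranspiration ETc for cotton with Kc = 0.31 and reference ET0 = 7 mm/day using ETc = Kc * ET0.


ETc = Kc * ET0
    = 0.31 * 7
    = 2.17 mm/day


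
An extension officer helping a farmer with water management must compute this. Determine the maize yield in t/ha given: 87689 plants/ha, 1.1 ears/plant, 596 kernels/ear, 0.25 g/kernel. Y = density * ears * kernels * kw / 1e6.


Y = density * ears * kernels * kw
  = 87689 * 1.1 * 596 * 0.25 g/ha
  = 14372227.10 g/ha
  = 14372.23 kg/ha = 14.37 t/ha


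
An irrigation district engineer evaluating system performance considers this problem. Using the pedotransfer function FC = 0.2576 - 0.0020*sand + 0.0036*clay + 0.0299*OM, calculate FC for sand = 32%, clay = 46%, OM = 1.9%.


FC = 0.2576 - 0.0020*32 + 0.0036*46 + 0.0299*1.9
   = 0.2576 - 0.0640 + 0.1656 + 0.0568
   = 0.4160


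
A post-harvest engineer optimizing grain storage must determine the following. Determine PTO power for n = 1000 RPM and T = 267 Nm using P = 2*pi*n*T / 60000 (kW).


P = 2*pi*n*T / 60000
  = 2*pi * 1000 * 267 / 60000
  = 1677610.48 / 60000
  = 27.96 kW


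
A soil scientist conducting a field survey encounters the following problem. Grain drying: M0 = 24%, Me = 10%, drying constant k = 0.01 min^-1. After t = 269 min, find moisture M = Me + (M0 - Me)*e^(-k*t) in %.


M = Me + (M0 - Me) * e^(-k*t)
  = 10 + (24 - 10) * e^(-0.01*269)
  = 10 + 14 * e^(-2.690)
  = 10 + 14 * 0.06788
  = 10 + 0.9503
  = 10.95%


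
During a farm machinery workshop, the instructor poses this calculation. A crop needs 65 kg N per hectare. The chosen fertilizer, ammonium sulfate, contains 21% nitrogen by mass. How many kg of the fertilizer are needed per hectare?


Rate = N_required / (N_content / 100)
     = 65 / (21 / 100)
     = 65 / 0.21
     = 309.52 kg/ha


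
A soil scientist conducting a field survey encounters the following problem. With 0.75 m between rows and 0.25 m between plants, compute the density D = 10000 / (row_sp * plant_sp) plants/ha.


D = 10000 / (row_sp * plant_sp)
  = 10000 / (0.75 * 0.25)
  = 10000 / 0.1875
  = 53333.33 plants/ha


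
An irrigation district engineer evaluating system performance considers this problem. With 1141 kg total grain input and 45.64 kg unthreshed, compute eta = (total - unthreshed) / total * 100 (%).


eta = (total - unthreshed) / total * 100
    = (1141 - 45.64) / 1141 * 100
    = 1095.36 / 1141 * 100
    = 96%


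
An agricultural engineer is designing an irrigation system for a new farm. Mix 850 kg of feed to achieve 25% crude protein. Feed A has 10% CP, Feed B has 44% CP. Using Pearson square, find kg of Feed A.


parts_A = CP_b - target = 44 - 25 = 19
parts_B = target - CP_a = 25 - 10 = 15
total_parts = 19 + 15 = 34
Feed A = 850 * 19 / 34 = 475 kg
Feed B = 850 * 15 / 34 = 375 kg

475 kg


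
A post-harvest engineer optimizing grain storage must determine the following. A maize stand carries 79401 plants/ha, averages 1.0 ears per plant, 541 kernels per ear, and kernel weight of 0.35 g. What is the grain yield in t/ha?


Y = density * ears * kernels * kw
  = 79401 * 1.0 * 541 * 0.35 g/ha
  = 15034579.35 g/ha
  = 15034.58 kg/ha = 15.03 t/ha


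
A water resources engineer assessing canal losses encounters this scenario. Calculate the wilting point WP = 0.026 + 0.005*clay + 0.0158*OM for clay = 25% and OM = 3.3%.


WP = 0.026 + 0.005*25 + 0.0158*3.3
   = 0.026 + 0.1250 + 0.0521
   = 0.2031


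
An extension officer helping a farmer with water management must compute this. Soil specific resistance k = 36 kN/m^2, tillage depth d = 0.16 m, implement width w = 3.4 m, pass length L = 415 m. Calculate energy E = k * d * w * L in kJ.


E = k * d * w * L
  = 36 * 0.16 * 3.4 * 415
  = 8127.36 kJ


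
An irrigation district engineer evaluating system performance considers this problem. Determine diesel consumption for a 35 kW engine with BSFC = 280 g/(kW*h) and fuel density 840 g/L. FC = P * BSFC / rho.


FC = P * BSFC / rho_fuel
   = 35 * 280 / 840
   = 9800 / 840
   = 11.67 L/h


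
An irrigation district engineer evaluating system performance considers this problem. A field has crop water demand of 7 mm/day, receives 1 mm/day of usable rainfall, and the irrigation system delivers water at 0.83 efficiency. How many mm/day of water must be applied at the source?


IWR = (ETc - Pe) / Ea
    = (7 - 1) / 0.83
    = 6 / 0.83
    = 7.23 mm/day


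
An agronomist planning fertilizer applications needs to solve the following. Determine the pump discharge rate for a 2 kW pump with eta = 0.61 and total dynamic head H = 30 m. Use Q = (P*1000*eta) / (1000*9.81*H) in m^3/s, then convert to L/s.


Q = (P * 1000 * eta) / (rho * g * H)
  = (2 * 1000 * 0.61) / (1000 * 9.81 * 30)
  = 1220 / 294300
  = 0.00415 m^3/s = 4.15 L/s


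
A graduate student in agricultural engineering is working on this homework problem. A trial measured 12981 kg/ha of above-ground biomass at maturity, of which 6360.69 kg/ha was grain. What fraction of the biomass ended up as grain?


HI = grain_yield / biomass
   = 6360.69 / 12981
   = 0.49


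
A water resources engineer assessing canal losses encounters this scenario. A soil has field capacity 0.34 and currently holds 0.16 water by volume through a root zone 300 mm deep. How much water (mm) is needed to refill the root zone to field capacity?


SMD = (FC - theta) * D
    = (0.34 - 0.16) * 300
    = 0.180 * 300
    = 54 mm


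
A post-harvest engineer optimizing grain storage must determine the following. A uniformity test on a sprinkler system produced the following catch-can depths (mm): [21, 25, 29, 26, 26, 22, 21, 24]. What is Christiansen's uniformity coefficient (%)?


xbar = 194 / 8 = 24.250
sum|xi - xbar| = 18
CU = 100 * (1 - 18 / (8 * 24.250))
   = 100 * (1 - 0.0928)
   = 90.72%


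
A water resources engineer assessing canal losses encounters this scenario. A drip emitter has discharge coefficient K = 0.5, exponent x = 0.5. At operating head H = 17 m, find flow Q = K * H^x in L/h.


Q = K * H^x
  = 0.5 * 17^0.5
  = 0.5 * 4.1231
  = 2.06 L/h


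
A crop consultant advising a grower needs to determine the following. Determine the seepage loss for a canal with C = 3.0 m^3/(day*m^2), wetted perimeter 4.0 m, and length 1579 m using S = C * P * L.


S = C * P * L
  = 3.0 * 4.0 * 1579
  = 18948 m^3/day


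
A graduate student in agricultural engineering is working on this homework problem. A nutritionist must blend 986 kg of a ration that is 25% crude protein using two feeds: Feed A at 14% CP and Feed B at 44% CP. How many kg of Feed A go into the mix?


parts_A = CP_b - target = 44 - 25 = 19
parts_B = target - CP_a = 25 - 14 = 11
total_parts = 19 + 11 = 30
Feed A = 986 * 19 / 30 = 624.47 kg
Feed B = 986 * 11 / 30 = 361.53 kg

624.47 kg


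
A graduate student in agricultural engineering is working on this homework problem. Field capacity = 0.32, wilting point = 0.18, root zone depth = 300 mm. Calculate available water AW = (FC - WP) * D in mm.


AW = (FC - WP) * D
   = (0.32 - 0.18) * 300
   = 0.14 * 300
   = 42 mm


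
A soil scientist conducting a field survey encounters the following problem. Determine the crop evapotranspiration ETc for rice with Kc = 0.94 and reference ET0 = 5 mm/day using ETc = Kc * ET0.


ETc = Kc * ET0
    = 0.94 * 5
    = 4.70 mm/day


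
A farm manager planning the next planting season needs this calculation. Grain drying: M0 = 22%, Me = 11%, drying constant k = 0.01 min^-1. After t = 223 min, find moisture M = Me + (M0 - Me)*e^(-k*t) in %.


M = Me + (M0 - Me) * e^(-k*t)
  = 11 + (22 - 11) * e^(-0.01*223)
  = 11 + 11 * e^(-2.230)
  = 11 + 11 * 0.10753
  = 11 + 1.1828
  = 12.18%


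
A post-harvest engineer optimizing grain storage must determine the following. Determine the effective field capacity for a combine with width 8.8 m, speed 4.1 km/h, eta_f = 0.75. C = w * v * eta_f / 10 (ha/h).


C = w * v * eta_f / 10
  = 8.8 * 4.1 * 0.75 / 10
  = 27.06 / 10
  = 2.71 ha/h


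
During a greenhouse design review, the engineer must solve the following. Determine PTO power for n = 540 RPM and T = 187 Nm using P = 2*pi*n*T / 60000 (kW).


P = 2*pi*n*T / 60000
  = 2*pi * 540 * 187 / 60000
  = 634476.05 / 60000
  = 10.57 kW


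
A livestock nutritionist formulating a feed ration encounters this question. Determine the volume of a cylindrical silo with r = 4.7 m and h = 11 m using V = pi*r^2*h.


V = pi * r^2 * h
  = pi * 4.7^2 * 11
  = pi * 22.09 * 11
  = 763.38 m^3


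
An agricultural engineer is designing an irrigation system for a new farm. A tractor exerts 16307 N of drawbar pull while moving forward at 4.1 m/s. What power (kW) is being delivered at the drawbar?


P = F * v / 1000
  = 16307 * 4.1 / 1000
  = 66858.70 / 1000
  = 66.86 kW


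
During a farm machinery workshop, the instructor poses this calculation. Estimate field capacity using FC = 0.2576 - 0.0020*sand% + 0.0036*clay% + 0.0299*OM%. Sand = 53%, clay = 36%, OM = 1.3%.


FC = 0.2576 - 0.0020*53 + 0.0036*36 + 0.0299*1.3
   = 0.2576 - 0.1060 + 0.1296 + 0.0389
   = 0.3201


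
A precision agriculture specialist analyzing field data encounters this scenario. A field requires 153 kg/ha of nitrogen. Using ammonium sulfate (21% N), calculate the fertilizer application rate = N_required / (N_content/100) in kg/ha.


Rate = N_required / (N_content / 100)
     = 153 / (21 / 100)
     = 153 / 0.21
     = 728.57 kg/ha


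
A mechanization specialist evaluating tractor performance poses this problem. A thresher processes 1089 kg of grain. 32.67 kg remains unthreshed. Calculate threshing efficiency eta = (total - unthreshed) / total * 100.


eta = (total - unthreshed) / total * 100
    = (1089 - 32.67) / 1089 * 100
    = 1056.33 / 1089 * 100
    = 97%


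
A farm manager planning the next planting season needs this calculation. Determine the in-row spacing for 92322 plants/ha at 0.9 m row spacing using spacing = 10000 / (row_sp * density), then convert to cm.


spacing = 10000 / (row_sp * density)
        = 10000 / (0.9 * 92322)
        = 10000 / 83089.80
        = 0.12035 m = 12.04 cm


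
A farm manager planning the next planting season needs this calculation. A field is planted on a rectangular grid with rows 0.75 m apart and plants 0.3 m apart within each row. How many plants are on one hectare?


D = 10000 / (row_sp * plant_sp)
  = 10000 / (0.75 * 0.3)
  = 10000 / 0.2250
  = 44444.44 plants/ha


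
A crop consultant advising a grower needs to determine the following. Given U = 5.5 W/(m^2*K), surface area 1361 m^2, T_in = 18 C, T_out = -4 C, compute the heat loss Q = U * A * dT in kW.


dT = 18 - (-4) = 22 K
Q = U * A * dT
  = 5.5 * 1361 * 22
  = 164681 W = 164.68 kW


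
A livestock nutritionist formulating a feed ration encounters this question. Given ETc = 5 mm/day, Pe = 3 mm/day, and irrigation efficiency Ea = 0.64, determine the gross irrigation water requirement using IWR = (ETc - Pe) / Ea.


IWR = (ETc - Pe) / Ea
    = (5 - 3) / 0.64
    = 2 / 0.64
    = 3.13 mm/day


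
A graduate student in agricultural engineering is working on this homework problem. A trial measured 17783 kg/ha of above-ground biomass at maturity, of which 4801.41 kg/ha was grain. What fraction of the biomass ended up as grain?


HI = grain_yield / biomass
   = 4801.41 / 17783
   = 0.27


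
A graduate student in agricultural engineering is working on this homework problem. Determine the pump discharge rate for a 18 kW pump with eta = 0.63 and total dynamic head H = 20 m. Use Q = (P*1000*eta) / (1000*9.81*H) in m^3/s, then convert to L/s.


Q = (P * 1000 * eta) / (rho * g * H)
  = (18 * 1000 * 0.63) / (1000 * 9.81 * 20)
  = 11340 / 196200
  = 0.05780 m^3/s = 57.80 L/s


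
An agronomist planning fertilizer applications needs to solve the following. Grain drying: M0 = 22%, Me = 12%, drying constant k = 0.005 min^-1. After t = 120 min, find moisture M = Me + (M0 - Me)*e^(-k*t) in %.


M = Me + (M0 - Me) * e^(-k*t)
  = 12 + (22 - 12) * e^(-0.005*120)
  = 12 + 10 * e^(-0.600)
  = 12 + 10 * 0.54881
  = 12 + 5.4881
  = 17.49%


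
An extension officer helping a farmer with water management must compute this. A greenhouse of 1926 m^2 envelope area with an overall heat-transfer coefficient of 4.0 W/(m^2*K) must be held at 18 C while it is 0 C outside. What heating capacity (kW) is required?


dT = 18 - (0) = 18 K
Q = U * A * dT
  = 4.0 * 1926 * 18
  = 138672 W = 138.67 kW


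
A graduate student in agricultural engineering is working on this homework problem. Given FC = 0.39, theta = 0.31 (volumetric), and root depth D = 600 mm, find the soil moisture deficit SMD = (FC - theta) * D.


SMD = (FC - theta) * D
    = (0.39 - 0.31) * 600
    = 0.080 * 600
    = 48 mm


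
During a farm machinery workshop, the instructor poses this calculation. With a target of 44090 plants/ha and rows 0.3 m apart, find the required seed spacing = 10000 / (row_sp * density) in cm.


spacing = 10000 / (row_sp * density)
        = 10000 / (0.3 * 44090)
        = 10000 / 13227
        = 0.75603 m = 75.60 cm


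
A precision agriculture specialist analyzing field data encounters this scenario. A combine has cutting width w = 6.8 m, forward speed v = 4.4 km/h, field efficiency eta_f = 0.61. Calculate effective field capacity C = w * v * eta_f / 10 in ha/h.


C = w * v * eta_f / 10
  = 6.8 * 4.4 * 0.61 / 10
  = 18.25 / 10
  = 1.83 ha/h


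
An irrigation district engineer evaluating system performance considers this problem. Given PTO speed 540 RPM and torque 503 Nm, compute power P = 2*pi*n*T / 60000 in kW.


P = 2*pi*n*T / 60000
  = 2*pi * 540 * 503 / 60000
  = 1706638.79 / 60000
  = 28.44 kW


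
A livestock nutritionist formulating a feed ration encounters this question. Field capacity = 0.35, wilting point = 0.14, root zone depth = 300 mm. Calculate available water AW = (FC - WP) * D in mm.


AW = (FC - WP) * D
   = (0.35 - 0.14) * 300
   = 0.21 * 300
   = 63 mm


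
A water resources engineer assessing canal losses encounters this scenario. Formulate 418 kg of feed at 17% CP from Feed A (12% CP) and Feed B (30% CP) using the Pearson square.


parts_A = CP_b - target = 30 - 17 = 13
parts_B = target - CP_a = 17 - 12 = 5
total_parts = 13 + 5 = 18
Feed A = 418 * 13 / 18 = 301.89 kg
Feed B = 418 * 5 / 18 = 116.11 kg

301.89 kg


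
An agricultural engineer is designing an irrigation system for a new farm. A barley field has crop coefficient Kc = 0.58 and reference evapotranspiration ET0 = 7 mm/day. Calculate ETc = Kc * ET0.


ETc = Kc * ET0
    = 0.58 * 7
    = 4.06 mm/day


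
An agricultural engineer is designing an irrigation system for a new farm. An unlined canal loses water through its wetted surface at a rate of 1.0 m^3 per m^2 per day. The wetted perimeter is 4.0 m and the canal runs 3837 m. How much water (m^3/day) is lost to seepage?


S = C * P * L
  = 1.0 * 4.0 * 3837
  = 15348 m^3/day


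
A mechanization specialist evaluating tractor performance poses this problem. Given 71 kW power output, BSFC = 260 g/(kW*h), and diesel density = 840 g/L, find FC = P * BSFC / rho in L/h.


FC = P * BSFC / rho_fuel
   = 71 * 260 / 840
   = 18460 / 840
   = 21.98 L/h


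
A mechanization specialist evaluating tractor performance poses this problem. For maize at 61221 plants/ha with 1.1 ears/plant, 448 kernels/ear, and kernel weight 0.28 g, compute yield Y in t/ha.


Y = density * ears * kernels * kw
  = 61221 * 1.1 * 448 * 0.28 g/ha
  = 8447518.46 g/ha
  = 8447.52 kg/ha = 8.45 t/ha


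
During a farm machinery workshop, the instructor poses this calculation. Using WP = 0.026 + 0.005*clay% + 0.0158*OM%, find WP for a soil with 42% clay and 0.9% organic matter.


WP = 0.026 + 0.005*42 + 0.0158*0.9
   = 0.026 + 0.2100 + 0.0142
   = 0.2502


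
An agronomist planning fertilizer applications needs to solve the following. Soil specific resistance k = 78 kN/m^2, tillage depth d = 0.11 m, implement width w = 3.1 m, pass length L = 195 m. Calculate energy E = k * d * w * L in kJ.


E = k * d * w * L
  = 78 * 0.11 * 3.1 * 195
  = 5186.61 kJ


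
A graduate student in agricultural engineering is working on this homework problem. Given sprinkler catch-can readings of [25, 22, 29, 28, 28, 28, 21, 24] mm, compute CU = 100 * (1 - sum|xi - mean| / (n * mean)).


xbar = 205 / 8 = 25.625
sum|xi - xbar| = 21
CU = 100 * (1 - 21 / (8 * 25.625))
   = 100 * (1 - 0.1024)
   = 89.76%


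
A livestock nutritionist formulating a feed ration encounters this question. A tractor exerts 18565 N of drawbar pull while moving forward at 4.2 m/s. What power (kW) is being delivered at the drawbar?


P = F * v / 1000
  = 18565 * 4.2 / 1000
  = 77973 / 1000
  = 77.97 kW


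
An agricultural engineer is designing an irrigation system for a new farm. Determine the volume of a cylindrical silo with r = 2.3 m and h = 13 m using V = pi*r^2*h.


V = pi * r^2 * h
  = pi * 2.3^2 * 13
  = pi * 5.29 * 13
  = 216.05 m^3


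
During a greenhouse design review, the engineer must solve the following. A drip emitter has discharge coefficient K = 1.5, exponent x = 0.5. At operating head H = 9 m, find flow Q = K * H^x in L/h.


Q = K * H^x
  = 1.5 * 9^0.5
  = 1.5 * 3
  = 4.50 L/h


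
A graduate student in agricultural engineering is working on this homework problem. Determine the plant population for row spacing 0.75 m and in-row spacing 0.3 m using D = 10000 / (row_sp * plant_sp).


D = 10000 / (row_sp * plant_sp)
  = 10000 / (0.75 * 0.3)
  = 10000 / 0.2250
  = 44444.44 plants/ha


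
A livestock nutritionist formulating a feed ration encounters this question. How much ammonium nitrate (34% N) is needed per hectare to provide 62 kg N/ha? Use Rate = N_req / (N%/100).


Rate = N_required / (N_content / 100)
     = 62 / (34 / 100)
     = 62 / 0.34
     = 182.35 kg/ha


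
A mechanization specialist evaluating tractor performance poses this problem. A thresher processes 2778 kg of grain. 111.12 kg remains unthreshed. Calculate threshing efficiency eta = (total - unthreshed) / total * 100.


eta = (total - unthreshed) / total * 100
    = (2778 - 111.12) / 2778 * 100
    = 2666.88 / 2778 * 100
    = 96%


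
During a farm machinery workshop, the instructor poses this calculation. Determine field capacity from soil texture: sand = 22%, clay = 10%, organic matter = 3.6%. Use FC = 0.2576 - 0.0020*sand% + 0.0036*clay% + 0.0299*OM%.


FC = 0.2576 - 0.0020*22 + 0.0036*10 + 0.0299*3.6
   = 0.2576 - 0.0440 + 0.0360 + 0.1076
   = 0.3572


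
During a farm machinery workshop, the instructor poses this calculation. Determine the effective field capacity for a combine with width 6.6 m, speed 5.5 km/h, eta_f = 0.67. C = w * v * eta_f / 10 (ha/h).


C = w * v * eta_f / 10
  = 6.6 * 5.5 * 0.67 / 10
  = 24.32 / 10
  = 2.43 ha/h


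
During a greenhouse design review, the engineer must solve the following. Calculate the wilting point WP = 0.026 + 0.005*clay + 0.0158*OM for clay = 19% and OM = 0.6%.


WP = 0.026 + 0.005*19 + 0.0158*0.6
   = 0.026 + 0.0950 + 0.0095
   = 0.1305


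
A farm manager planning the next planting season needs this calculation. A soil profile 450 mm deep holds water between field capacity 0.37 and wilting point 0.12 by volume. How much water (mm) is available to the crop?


AW = (FC - WP) * D
   = (0.37 - 0.12) * 450
   = 0.25 * 450
   = 112.50 mm
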